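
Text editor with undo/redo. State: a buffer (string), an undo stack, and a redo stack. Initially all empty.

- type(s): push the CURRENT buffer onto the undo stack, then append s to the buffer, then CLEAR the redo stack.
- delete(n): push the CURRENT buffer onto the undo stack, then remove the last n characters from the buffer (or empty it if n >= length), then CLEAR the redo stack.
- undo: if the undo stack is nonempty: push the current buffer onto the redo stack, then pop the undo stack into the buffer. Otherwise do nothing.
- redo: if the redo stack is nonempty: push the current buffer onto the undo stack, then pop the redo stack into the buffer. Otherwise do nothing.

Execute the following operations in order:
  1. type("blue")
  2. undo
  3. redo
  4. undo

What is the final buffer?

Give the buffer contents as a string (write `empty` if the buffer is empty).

Answer: empty

Derivation:
After op 1 (type): buf='blue' undo_depth=1 redo_depth=0
After op 2 (undo): buf='(empty)' undo_depth=0 redo_depth=1
After op 3 (redo): buf='blue' undo_depth=1 redo_depth=0
After op 4 (undo): buf='(empty)' undo_depth=0 redo_depth=1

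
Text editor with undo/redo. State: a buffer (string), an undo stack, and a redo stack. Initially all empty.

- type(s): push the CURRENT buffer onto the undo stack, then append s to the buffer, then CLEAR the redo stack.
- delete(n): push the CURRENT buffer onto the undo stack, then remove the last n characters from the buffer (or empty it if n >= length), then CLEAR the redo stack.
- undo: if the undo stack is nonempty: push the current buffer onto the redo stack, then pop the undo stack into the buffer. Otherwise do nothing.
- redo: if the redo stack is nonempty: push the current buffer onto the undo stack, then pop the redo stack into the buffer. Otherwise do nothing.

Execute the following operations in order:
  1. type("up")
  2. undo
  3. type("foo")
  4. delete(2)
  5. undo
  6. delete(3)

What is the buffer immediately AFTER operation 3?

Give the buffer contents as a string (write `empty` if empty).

After op 1 (type): buf='up' undo_depth=1 redo_depth=0
After op 2 (undo): buf='(empty)' undo_depth=0 redo_depth=1
After op 3 (type): buf='foo' undo_depth=1 redo_depth=0

Answer: foo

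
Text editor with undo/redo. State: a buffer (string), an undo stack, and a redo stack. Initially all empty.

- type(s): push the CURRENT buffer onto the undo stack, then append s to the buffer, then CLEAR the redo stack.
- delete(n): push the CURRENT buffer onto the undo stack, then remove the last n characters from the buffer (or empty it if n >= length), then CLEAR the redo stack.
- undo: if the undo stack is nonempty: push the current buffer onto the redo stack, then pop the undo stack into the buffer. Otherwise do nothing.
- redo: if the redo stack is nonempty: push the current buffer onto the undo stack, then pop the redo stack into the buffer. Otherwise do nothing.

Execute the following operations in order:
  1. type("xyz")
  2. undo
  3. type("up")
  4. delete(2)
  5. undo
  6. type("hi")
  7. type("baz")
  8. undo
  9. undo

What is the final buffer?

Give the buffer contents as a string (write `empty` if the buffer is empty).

Answer: up

Derivation:
After op 1 (type): buf='xyz' undo_depth=1 redo_depth=0
After op 2 (undo): buf='(empty)' undo_depth=0 redo_depth=1
After op 3 (type): buf='up' undo_depth=1 redo_depth=0
After op 4 (delete): buf='(empty)' undo_depth=2 redo_depth=0
After op 5 (undo): buf='up' undo_depth=1 redo_depth=1
After op 6 (type): buf='uphi' undo_depth=2 redo_depth=0
After op 7 (type): buf='uphibaz' undo_depth=3 redo_depth=0
After op 8 (undo): buf='uphi' undo_depth=2 redo_depth=1
After op 9 (undo): buf='up' undo_depth=1 redo_depth=2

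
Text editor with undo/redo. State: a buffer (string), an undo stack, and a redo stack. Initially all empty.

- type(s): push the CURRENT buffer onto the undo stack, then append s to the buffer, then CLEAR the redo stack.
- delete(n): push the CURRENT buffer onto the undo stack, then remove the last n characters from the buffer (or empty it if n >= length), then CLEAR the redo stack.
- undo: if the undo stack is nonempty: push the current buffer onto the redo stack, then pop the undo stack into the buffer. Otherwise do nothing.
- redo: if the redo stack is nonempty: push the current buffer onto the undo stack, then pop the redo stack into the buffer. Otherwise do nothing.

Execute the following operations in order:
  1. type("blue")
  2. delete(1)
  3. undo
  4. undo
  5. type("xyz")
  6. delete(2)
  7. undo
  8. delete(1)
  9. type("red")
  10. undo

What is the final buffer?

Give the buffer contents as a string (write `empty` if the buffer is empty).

Answer: xy

Derivation:
After op 1 (type): buf='blue' undo_depth=1 redo_depth=0
After op 2 (delete): buf='blu' undo_depth=2 redo_depth=0
After op 3 (undo): buf='blue' undo_depth=1 redo_depth=1
After op 4 (undo): buf='(empty)' undo_depth=0 redo_depth=2
After op 5 (type): buf='xyz' undo_depth=1 redo_depth=0
After op 6 (delete): buf='x' undo_depth=2 redo_depth=0
After op 7 (undo): buf='xyz' undo_depth=1 redo_depth=1
After op 8 (delete): buf='xy' undo_depth=2 redo_depth=0
After op 9 (type): buf='xyred' undo_depth=3 redo_depth=0
After op 10 (undo): buf='xy' undo_depth=2 redo_depth=1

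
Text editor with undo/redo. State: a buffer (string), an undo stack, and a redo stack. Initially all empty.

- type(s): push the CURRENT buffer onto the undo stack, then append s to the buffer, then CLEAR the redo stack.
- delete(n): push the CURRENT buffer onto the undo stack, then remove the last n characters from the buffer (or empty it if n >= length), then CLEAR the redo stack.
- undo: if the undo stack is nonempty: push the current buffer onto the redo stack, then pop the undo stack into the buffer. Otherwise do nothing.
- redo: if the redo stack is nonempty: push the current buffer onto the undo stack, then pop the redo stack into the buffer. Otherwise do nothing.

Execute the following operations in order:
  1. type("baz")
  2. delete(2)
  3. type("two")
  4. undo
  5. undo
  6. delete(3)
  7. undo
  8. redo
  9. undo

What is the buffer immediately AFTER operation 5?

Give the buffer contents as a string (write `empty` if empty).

Answer: baz

Derivation:
After op 1 (type): buf='baz' undo_depth=1 redo_depth=0
After op 2 (delete): buf='b' undo_depth=2 redo_depth=0
After op 3 (type): buf='btwo' undo_depth=3 redo_depth=0
After op 4 (undo): buf='b' undo_depth=2 redo_depth=1
After op 5 (undo): buf='baz' undo_depth=1 redo_depth=2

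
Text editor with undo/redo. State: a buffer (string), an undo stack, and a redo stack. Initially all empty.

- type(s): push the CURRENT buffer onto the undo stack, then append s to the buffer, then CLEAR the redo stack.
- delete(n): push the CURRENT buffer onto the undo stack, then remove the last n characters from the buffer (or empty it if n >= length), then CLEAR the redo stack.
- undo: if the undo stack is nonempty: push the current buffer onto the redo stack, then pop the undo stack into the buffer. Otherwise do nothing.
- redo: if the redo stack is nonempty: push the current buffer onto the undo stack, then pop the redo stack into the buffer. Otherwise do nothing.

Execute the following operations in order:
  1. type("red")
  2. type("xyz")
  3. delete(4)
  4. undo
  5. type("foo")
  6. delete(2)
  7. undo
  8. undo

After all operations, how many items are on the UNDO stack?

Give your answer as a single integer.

After op 1 (type): buf='red' undo_depth=1 redo_depth=0
After op 2 (type): buf='redxyz' undo_depth=2 redo_depth=0
After op 3 (delete): buf='re' undo_depth=3 redo_depth=0
After op 4 (undo): buf='redxyz' undo_depth=2 redo_depth=1
After op 5 (type): buf='redxyzfoo' undo_depth=3 redo_depth=0
After op 6 (delete): buf='redxyzf' undo_depth=4 redo_depth=0
After op 7 (undo): buf='redxyzfoo' undo_depth=3 redo_depth=1
After op 8 (undo): buf='redxyz' undo_depth=2 redo_depth=2

Answer: 2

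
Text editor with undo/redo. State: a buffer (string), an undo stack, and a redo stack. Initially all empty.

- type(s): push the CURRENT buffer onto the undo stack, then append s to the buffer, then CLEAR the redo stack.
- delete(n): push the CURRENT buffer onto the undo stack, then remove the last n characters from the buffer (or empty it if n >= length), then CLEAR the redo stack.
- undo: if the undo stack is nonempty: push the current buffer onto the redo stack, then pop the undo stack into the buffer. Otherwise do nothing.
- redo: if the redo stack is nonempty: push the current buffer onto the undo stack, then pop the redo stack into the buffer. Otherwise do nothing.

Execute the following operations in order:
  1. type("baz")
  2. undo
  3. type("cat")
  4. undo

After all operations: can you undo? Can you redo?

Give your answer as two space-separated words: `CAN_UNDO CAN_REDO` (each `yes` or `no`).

After op 1 (type): buf='baz' undo_depth=1 redo_depth=0
After op 2 (undo): buf='(empty)' undo_depth=0 redo_depth=1
After op 3 (type): buf='cat' undo_depth=1 redo_depth=0
After op 4 (undo): buf='(empty)' undo_depth=0 redo_depth=1

Answer: no yes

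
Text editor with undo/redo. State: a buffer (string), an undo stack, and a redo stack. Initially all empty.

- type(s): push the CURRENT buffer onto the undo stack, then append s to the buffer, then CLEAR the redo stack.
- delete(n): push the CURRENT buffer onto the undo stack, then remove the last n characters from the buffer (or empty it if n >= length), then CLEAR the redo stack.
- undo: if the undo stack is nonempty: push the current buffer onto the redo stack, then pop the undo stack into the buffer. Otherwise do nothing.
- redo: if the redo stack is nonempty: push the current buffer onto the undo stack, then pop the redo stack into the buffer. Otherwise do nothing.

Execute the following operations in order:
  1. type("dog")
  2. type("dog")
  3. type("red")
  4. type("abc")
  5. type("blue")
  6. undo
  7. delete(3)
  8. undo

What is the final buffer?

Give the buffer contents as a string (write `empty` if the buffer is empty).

Answer: dogdogredabc

Derivation:
After op 1 (type): buf='dog' undo_depth=1 redo_depth=0
After op 2 (type): buf='dogdog' undo_depth=2 redo_depth=0
After op 3 (type): buf='dogdogred' undo_depth=3 redo_depth=0
After op 4 (type): buf='dogdogredabc' undo_depth=4 redo_depth=0
After op 5 (type): buf='dogdogredabcblue' undo_depth=5 redo_depth=0
After op 6 (undo): buf='dogdogredabc' undo_depth=4 redo_depth=1
After op 7 (delete): buf='dogdogred' undo_depth=5 redo_depth=0
After op 8 (undo): buf='dogdogredabc' undo_depth=4 redo_depth=1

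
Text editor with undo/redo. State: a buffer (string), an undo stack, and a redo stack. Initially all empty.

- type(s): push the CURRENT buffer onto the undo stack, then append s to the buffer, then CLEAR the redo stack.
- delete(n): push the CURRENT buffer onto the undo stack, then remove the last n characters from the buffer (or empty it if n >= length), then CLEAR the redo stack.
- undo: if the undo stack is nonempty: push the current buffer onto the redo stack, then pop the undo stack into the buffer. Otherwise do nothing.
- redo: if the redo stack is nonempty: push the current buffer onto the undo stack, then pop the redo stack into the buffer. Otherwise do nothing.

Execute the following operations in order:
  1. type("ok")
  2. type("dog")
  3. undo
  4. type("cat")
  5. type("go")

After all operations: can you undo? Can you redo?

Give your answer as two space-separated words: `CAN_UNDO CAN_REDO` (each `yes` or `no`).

After op 1 (type): buf='ok' undo_depth=1 redo_depth=0
After op 2 (type): buf='okdog' undo_depth=2 redo_depth=0
After op 3 (undo): buf='ok' undo_depth=1 redo_depth=1
After op 4 (type): buf='okcat' undo_depth=2 redo_depth=0
After op 5 (type): buf='okcatgo' undo_depth=3 redo_depth=0

Answer: yes no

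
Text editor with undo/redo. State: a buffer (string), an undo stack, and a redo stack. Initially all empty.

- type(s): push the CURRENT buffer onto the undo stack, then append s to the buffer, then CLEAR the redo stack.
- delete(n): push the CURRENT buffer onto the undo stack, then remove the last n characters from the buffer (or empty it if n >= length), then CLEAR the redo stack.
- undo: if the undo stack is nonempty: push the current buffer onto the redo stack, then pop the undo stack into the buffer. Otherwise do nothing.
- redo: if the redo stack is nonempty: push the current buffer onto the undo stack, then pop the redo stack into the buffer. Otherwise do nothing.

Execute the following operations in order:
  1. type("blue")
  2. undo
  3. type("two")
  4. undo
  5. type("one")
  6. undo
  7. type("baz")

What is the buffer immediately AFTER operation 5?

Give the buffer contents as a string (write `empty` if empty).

After op 1 (type): buf='blue' undo_depth=1 redo_depth=0
After op 2 (undo): buf='(empty)' undo_depth=0 redo_depth=1
After op 3 (type): buf='two' undo_depth=1 redo_depth=0
After op 4 (undo): buf='(empty)' undo_depth=0 redo_depth=1
After op 5 (type): buf='one' undo_depth=1 redo_depth=0

Answer: one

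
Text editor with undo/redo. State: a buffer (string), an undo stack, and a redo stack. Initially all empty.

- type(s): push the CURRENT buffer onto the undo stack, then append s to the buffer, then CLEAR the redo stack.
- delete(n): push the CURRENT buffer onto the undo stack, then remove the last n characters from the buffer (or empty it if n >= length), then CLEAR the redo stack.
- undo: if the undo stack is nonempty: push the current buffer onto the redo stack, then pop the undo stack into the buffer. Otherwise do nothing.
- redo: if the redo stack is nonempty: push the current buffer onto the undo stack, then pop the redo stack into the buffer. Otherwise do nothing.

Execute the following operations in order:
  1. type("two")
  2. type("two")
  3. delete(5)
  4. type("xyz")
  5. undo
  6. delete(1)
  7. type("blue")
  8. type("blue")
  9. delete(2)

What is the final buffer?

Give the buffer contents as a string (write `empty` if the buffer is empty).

After op 1 (type): buf='two' undo_depth=1 redo_depth=0
After op 2 (type): buf='twotwo' undo_depth=2 redo_depth=0
After op 3 (delete): buf='t' undo_depth=3 redo_depth=0
After op 4 (type): buf='txyz' undo_depth=4 redo_depth=0
After op 5 (undo): buf='t' undo_depth=3 redo_depth=1
After op 6 (delete): buf='(empty)' undo_depth=4 redo_depth=0
After op 7 (type): buf='blue' undo_depth=5 redo_depth=0
After op 8 (type): buf='blueblue' undo_depth=6 redo_depth=0
After op 9 (delete): buf='bluebl' undo_depth=7 redo_depth=0

Answer: bluebl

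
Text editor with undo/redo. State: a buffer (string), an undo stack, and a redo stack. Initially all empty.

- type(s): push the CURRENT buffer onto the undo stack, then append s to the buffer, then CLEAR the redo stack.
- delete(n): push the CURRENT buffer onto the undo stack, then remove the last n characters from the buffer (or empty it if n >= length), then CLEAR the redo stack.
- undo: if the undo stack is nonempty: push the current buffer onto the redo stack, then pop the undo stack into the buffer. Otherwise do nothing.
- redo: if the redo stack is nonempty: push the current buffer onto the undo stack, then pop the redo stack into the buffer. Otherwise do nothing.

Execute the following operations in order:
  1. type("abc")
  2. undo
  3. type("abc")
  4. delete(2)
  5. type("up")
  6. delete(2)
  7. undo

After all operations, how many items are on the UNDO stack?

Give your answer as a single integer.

After op 1 (type): buf='abc' undo_depth=1 redo_depth=0
After op 2 (undo): buf='(empty)' undo_depth=0 redo_depth=1
After op 3 (type): buf='abc' undo_depth=1 redo_depth=0
After op 4 (delete): buf='a' undo_depth=2 redo_depth=0
After op 5 (type): buf='aup' undo_depth=3 redo_depth=0
After op 6 (delete): buf='a' undo_depth=4 redo_depth=0
After op 7 (undo): buf='aup' undo_depth=3 redo_depth=1

Answer: 3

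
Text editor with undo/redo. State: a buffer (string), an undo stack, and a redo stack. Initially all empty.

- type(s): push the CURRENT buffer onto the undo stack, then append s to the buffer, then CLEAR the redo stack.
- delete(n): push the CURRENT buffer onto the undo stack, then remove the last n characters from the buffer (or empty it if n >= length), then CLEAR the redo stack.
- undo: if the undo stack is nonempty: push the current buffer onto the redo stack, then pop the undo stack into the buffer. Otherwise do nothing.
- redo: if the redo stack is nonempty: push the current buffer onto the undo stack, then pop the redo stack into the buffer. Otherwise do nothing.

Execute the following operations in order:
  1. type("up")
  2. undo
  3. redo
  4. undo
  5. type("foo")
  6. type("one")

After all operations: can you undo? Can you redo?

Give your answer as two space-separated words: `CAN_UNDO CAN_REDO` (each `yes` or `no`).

Answer: yes no

Derivation:
After op 1 (type): buf='up' undo_depth=1 redo_depth=0
After op 2 (undo): buf='(empty)' undo_depth=0 redo_depth=1
After op 3 (redo): buf='up' undo_depth=1 redo_depth=0
After op 4 (undo): buf='(empty)' undo_depth=0 redo_depth=1
After op 5 (type): buf='foo' undo_depth=1 redo_depth=0
After op 6 (type): buf='fooone' undo_depth=2 redo_depth=0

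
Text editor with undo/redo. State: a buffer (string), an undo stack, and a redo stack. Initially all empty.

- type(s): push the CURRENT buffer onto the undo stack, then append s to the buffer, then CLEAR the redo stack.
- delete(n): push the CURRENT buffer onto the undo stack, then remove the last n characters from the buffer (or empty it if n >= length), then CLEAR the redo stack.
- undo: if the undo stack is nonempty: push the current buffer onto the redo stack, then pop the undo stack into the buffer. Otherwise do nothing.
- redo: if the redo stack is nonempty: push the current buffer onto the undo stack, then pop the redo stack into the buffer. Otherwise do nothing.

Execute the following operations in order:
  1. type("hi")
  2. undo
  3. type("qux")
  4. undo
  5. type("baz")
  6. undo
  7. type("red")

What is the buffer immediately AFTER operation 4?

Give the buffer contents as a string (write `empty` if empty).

Answer: empty

Derivation:
After op 1 (type): buf='hi' undo_depth=1 redo_depth=0
After op 2 (undo): buf='(empty)' undo_depth=0 redo_depth=1
After op 3 (type): buf='qux' undo_depth=1 redo_depth=0
After op 4 (undo): buf='(empty)' undo_depth=0 redo_depth=1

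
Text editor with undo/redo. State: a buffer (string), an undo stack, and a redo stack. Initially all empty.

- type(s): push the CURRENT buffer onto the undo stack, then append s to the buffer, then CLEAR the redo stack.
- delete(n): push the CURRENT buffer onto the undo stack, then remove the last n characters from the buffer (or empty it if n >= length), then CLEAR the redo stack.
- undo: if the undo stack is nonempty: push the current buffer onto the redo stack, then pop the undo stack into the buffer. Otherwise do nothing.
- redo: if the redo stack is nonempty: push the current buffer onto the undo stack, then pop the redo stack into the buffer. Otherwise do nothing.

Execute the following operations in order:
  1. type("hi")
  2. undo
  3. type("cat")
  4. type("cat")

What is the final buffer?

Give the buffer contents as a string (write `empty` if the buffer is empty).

Answer: catcat

Derivation:
After op 1 (type): buf='hi' undo_depth=1 redo_depth=0
After op 2 (undo): buf='(empty)' undo_depth=0 redo_depth=1
After op 3 (type): buf='cat' undo_depth=1 redo_depth=0
After op 4 (type): buf='catcat' undo_depth=2 redo_depth=0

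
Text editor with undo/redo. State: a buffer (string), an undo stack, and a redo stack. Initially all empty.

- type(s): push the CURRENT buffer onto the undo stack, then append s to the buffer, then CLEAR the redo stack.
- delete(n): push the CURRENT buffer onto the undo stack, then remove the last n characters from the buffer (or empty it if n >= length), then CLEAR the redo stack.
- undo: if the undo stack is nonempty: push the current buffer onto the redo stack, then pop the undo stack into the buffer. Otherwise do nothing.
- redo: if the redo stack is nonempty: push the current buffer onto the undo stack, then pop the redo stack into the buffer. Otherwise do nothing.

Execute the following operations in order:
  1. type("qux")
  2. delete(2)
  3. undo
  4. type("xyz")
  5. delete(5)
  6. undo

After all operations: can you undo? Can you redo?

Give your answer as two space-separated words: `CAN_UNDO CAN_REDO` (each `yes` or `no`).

Answer: yes yes

Derivation:
After op 1 (type): buf='qux' undo_depth=1 redo_depth=0
After op 2 (delete): buf='q' undo_depth=2 redo_depth=0
After op 3 (undo): buf='qux' undo_depth=1 redo_depth=1
After op 4 (type): buf='quxxyz' undo_depth=2 redo_depth=0
After op 5 (delete): buf='q' undo_depth=3 redo_depth=0
After op 6 (undo): buf='quxxyz' undo_depth=2 redo_depth=1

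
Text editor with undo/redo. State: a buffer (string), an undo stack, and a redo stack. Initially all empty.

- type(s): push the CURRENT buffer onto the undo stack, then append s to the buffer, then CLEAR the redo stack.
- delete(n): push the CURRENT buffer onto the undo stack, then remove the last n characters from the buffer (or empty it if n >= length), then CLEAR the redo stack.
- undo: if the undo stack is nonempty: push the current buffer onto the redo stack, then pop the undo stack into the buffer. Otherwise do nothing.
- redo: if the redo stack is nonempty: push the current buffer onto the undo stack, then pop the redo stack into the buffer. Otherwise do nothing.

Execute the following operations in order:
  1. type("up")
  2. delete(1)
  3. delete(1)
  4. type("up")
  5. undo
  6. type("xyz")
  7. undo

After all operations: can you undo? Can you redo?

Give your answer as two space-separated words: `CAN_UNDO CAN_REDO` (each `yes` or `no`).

Answer: yes yes

Derivation:
After op 1 (type): buf='up' undo_depth=1 redo_depth=0
After op 2 (delete): buf='u' undo_depth=2 redo_depth=0
After op 3 (delete): buf='(empty)' undo_depth=3 redo_depth=0
After op 4 (type): buf='up' undo_depth=4 redo_depth=0
After op 5 (undo): buf='(empty)' undo_depth=3 redo_depth=1
After op 6 (type): buf='xyz' undo_depth=4 redo_depth=0
After op 7 (undo): buf='(empty)' undo_depth=3 redo_depth=1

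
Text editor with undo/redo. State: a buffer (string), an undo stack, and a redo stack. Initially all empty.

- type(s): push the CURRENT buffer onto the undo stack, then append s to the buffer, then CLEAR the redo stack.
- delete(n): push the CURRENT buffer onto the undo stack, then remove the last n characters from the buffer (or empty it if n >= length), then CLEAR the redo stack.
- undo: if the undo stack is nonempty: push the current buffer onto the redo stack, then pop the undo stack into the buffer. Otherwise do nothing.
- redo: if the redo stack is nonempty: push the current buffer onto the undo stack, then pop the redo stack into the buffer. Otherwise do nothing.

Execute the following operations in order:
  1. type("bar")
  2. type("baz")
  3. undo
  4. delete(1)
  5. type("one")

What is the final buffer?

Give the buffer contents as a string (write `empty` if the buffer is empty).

After op 1 (type): buf='bar' undo_depth=1 redo_depth=0
After op 2 (type): buf='barbaz' undo_depth=2 redo_depth=0
After op 3 (undo): buf='bar' undo_depth=1 redo_depth=1
After op 4 (delete): buf='ba' undo_depth=2 redo_depth=0
After op 5 (type): buf='baone' undo_depth=3 redo_depth=0

Answer: baone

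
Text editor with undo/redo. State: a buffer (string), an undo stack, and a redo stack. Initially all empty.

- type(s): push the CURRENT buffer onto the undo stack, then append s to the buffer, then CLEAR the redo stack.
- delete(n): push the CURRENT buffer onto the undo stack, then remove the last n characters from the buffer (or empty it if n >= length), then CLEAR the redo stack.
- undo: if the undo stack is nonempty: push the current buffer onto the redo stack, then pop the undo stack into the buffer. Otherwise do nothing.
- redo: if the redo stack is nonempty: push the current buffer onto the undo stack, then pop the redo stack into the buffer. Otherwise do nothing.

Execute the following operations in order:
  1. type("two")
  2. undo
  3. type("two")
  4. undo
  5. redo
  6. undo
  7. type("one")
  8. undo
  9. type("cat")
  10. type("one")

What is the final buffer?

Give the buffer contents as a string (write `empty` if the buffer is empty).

After op 1 (type): buf='two' undo_depth=1 redo_depth=0
After op 2 (undo): buf='(empty)' undo_depth=0 redo_depth=1
After op 3 (type): buf='two' undo_depth=1 redo_depth=0
After op 4 (undo): buf='(empty)' undo_depth=0 redo_depth=1
After op 5 (redo): buf='two' undo_depth=1 redo_depth=0
After op 6 (undo): buf='(empty)' undo_depth=0 redo_depth=1
After op 7 (type): buf='one' undo_depth=1 redo_depth=0
After op 8 (undo): buf='(empty)' undo_depth=0 redo_depth=1
After op 9 (type): buf='cat' undo_depth=1 redo_depth=0
After op 10 (type): buf='catone' undo_depth=2 redo_depth=0

Answer: catone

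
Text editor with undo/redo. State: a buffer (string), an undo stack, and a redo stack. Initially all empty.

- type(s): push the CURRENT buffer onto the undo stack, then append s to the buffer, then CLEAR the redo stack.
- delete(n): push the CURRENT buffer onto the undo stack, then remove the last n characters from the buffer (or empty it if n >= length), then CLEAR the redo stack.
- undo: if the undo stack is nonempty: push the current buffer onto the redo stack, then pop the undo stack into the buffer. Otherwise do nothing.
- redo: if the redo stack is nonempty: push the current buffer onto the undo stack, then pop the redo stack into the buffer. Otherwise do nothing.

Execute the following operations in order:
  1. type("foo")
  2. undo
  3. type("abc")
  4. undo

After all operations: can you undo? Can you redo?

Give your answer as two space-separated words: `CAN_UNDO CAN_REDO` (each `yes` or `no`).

Answer: no yes

Derivation:
After op 1 (type): buf='foo' undo_depth=1 redo_depth=0
After op 2 (undo): buf='(empty)' undo_depth=0 redo_depth=1
After op 3 (type): buf='abc' undo_depth=1 redo_depth=0
After op 4 (undo): buf='(empty)' undo_depth=0 redo_depth=1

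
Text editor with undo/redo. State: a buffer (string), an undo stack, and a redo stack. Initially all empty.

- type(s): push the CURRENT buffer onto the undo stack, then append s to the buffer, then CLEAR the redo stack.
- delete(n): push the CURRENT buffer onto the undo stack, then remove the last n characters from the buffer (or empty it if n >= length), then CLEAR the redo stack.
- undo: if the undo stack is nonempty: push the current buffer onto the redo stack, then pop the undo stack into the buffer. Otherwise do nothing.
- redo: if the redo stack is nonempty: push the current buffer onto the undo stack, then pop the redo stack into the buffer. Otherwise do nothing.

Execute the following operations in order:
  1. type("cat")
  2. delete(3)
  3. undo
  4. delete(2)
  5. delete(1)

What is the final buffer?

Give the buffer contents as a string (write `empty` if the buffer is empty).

Answer: empty

Derivation:
After op 1 (type): buf='cat' undo_depth=1 redo_depth=0
After op 2 (delete): buf='(empty)' undo_depth=2 redo_depth=0
After op 3 (undo): buf='cat' undo_depth=1 redo_depth=1
After op 4 (delete): buf='c' undo_depth=2 redo_depth=0
After op 5 (delete): buf='(empty)' undo_depth=3 redo_depth=0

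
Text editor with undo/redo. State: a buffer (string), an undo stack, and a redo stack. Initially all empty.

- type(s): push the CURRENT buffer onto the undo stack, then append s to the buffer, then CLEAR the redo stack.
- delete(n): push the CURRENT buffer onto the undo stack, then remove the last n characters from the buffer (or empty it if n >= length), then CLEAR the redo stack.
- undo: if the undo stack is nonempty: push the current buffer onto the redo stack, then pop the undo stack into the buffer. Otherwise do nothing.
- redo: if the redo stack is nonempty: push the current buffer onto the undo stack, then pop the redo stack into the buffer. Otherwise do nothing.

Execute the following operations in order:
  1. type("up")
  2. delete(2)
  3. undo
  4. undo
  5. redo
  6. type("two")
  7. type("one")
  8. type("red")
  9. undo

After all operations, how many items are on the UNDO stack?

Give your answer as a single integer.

Answer: 3

Derivation:
After op 1 (type): buf='up' undo_depth=1 redo_depth=0
After op 2 (delete): buf='(empty)' undo_depth=2 redo_depth=0
After op 3 (undo): buf='up' undo_depth=1 redo_depth=1
After op 4 (undo): buf='(empty)' undo_depth=0 redo_depth=2
After op 5 (redo): buf='up' undo_depth=1 redo_depth=1
After op 6 (type): buf='uptwo' undo_depth=2 redo_depth=0
After op 7 (type): buf='uptwoone' undo_depth=3 redo_depth=0
After op 8 (type): buf='uptwoonered' undo_depth=4 redo_depth=0
After op 9 (undo): buf='uptwoone' undo_depth=3 redo_depth=1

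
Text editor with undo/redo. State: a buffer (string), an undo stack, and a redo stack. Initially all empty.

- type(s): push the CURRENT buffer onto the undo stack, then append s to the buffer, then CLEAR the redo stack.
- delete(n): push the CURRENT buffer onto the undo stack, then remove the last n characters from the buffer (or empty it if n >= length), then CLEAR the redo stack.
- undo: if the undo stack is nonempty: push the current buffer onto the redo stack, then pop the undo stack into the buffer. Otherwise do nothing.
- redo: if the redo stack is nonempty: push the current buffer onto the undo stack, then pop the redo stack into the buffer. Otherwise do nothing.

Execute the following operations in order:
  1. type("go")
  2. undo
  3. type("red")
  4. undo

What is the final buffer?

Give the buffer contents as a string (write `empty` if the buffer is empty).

Answer: empty

Derivation:
After op 1 (type): buf='go' undo_depth=1 redo_depth=0
After op 2 (undo): buf='(empty)' undo_depth=0 redo_depth=1
After op 3 (type): buf='red' undo_depth=1 redo_depth=0
After op 4 (undo): buf='(empty)' undo_depth=0 redo_depth=1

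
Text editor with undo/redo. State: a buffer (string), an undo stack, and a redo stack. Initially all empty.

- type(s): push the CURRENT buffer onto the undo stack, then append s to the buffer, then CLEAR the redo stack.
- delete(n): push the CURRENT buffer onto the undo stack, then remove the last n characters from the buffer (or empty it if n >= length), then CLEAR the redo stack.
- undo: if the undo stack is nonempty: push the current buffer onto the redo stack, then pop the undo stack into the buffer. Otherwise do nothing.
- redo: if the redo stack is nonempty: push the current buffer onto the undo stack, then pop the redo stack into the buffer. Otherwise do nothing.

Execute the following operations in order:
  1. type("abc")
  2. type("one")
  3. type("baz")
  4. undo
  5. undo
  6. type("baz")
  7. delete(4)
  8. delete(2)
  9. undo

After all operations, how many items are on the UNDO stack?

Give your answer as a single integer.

Answer: 3

Derivation:
After op 1 (type): buf='abc' undo_depth=1 redo_depth=0
After op 2 (type): buf='abcone' undo_depth=2 redo_depth=0
After op 3 (type): buf='abconebaz' undo_depth=3 redo_depth=0
After op 4 (undo): buf='abcone' undo_depth=2 redo_depth=1
After op 5 (undo): buf='abc' undo_depth=1 redo_depth=2
After op 6 (type): buf='abcbaz' undo_depth=2 redo_depth=0
After op 7 (delete): buf='ab' undo_depth=3 redo_depth=0
After op 8 (delete): buf='(empty)' undo_depth=4 redo_depth=0
After op 9 (undo): buf='ab' undo_depth=3 redo_depth=1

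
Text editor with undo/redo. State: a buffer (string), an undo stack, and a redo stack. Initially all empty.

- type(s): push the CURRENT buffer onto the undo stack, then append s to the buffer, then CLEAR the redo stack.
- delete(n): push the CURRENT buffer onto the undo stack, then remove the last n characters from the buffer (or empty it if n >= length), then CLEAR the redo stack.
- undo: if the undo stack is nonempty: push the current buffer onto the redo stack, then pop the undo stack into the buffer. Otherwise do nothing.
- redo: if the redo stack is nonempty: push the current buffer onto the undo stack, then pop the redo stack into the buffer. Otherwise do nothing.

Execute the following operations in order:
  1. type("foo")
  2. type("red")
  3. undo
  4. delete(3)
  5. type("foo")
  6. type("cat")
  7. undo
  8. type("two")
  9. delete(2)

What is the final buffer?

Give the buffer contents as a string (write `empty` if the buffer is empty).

After op 1 (type): buf='foo' undo_depth=1 redo_depth=0
After op 2 (type): buf='foored' undo_depth=2 redo_depth=0
After op 3 (undo): buf='foo' undo_depth=1 redo_depth=1
After op 4 (delete): buf='(empty)' undo_depth=2 redo_depth=0
After op 5 (type): buf='foo' undo_depth=3 redo_depth=0
After op 6 (type): buf='foocat' undo_depth=4 redo_depth=0
After op 7 (undo): buf='foo' undo_depth=3 redo_depth=1
After op 8 (type): buf='footwo' undo_depth=4 redo_depth=0
After op 9 (delete): buf='foot' undo_depth=5 redo_depth=0

Answer: foot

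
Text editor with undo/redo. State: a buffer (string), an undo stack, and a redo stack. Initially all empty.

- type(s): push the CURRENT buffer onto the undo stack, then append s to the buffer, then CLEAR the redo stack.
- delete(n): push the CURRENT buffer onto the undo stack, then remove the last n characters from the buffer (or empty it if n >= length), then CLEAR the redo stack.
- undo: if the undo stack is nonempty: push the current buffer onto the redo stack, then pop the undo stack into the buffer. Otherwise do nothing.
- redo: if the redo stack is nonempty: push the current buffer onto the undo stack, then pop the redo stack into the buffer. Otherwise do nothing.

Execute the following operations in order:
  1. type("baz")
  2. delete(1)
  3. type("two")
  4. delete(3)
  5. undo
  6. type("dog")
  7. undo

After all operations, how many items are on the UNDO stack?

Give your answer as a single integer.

After op 1 (type): buf='baz' undo_depth=1 redo_depth=0
After op 2 (delete): buf='ba' undo_depth=2 redo_depth=0
After op 3 (type): buf='batwo' undo_depth=3 redo_depth=0
After op 4 (delete): buf='ba' undo_depth=4 redo_depth=0
After op 5 (undo): buf='batwo' undo_depth=3 redo_depth=1
After op 6 (type): buf='batwodog' undo_depth=4 redo_depth=0
After op 7 (undo): buf='batwo' undo_depth=3 redo_depth=1

Answer: 3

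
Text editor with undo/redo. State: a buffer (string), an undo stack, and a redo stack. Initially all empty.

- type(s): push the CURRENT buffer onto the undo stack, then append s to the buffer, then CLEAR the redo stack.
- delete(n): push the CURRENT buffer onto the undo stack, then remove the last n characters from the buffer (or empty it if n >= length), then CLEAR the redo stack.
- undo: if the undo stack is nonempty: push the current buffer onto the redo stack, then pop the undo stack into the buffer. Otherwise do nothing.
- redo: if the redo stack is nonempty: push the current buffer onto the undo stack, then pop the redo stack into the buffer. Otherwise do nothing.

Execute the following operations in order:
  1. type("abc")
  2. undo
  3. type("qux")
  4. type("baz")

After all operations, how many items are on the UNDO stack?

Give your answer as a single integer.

After op 1 (type): buf='abc' undo_depth=1 redo_depth=0
After op 2 (undo): buf='(empty)' undo_depth=0 redo_depth=1
After op 3 (type): buf='qux' undo_depth=1 redo_depth=0
After op 4 (type): buf='quxbaz' undo_depth=2 redo_depth=0

Answer: 2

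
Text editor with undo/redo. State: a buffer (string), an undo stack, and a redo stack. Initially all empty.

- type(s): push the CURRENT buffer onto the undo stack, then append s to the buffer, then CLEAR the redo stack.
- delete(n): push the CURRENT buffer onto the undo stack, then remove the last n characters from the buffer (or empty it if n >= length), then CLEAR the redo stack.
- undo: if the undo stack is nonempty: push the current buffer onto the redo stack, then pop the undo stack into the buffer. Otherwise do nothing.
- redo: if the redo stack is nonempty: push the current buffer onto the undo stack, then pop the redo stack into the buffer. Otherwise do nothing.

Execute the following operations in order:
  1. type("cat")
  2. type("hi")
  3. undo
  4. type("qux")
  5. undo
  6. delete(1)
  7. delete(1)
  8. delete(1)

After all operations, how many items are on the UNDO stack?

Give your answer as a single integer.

Answer: 4

Derivation:
After op 1 (type): buf='cat' undo_depth=1 redo_depth=0
After op 2 (type): buf='cathi' undo_depth=2 redo_depth=0
After op 3 (undo): buf='cat' undo_depth=1 redo_depth=1
After op 4 (type): buf='catqux' undo_depth=2 redo_depth=0
After op 5 (undo): buf='cat' undo_depth=1 redo_depth=1
After op 6 (delete): buf='ca' undo_depth=2 redo_depth=0
After op 7 (delete): buf='c' undo_depth=3 redo_depth=0
After op 8 (delete): buf='(empty)' undo_depth=4 redo_depth=0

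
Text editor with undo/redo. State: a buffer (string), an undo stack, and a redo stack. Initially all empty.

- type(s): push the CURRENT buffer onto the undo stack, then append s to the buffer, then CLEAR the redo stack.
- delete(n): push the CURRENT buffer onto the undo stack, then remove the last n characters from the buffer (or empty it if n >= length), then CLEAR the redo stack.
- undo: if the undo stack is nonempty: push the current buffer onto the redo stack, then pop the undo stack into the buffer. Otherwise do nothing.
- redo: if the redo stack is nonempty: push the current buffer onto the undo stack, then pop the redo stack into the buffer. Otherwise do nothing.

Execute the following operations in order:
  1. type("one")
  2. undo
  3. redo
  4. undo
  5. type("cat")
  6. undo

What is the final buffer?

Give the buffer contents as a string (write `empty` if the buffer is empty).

After op 1 (type): buf='one' undo_depth=1 redo_depth=0
After op 2 (undo): buf='(empty)' undo_depth=0 redo_depth=1
After op 3 (redo): buf='one' undo_depth=1 redo_depth=0
After op 4 (undo): buf='(empty)' undo_depth=0 redo_depth=1
After op 5 (type): buf='cat' undo_depth=1 redo_depth=0
After op 6 (undo): buf='(empty)' undo_depth=0 redo_depth=1

Answer: empty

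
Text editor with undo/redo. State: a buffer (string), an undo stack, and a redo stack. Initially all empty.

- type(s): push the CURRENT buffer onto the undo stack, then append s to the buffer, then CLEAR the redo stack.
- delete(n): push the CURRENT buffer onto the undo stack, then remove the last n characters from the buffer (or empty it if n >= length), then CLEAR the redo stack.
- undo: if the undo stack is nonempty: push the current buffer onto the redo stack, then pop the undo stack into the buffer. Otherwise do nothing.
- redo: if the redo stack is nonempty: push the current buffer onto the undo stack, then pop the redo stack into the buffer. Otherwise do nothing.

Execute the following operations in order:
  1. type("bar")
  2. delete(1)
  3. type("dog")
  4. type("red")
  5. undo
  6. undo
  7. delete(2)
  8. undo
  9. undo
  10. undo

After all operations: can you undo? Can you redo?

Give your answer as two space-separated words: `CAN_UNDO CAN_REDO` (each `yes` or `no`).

After op 1 (type): buf='bar' undo_depth=1 redo_depth=0
After op 2 (delete): buf='ba' undo_depth=2 redo_depth=0
After op 3 (type): buf='badog' undo_depth=3 redo_depth=0
After op 4 (type): buf='badogred' undo_depth=4 redo_depth=0
After op 5 (undo): buf='badog' undo_depth=3 redo_depth=1
After op 6 (undo): buf='ba' undo_depth=2 redo_depth=2
After op 7 (delete): buf='(empty)' undo_depth=3 redo_depth=0
After op 8 (undo): buf='ba' undo_depth=2 redo_depth=1
After op 9 (undo): buf='bar' undo_depth=1 redo_depth=2
After op 10 (undo): buf='(empty)' undo_depth=0 redo_depth=3

Answer: no yes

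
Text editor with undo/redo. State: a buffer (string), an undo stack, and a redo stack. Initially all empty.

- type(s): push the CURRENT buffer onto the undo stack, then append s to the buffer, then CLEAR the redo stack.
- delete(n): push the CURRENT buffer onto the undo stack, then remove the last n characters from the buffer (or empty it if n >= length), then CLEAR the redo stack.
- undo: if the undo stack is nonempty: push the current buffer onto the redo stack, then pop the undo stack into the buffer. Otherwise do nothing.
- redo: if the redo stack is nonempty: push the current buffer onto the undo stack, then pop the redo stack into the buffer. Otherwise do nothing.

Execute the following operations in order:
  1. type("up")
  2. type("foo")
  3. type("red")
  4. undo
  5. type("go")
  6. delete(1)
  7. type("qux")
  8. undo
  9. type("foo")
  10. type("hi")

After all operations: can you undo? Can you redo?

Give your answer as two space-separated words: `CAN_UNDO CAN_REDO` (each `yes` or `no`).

Answer: yes no

Derivation:
After op 1 (type): buf='up' undo_depth=1 redo_depth=0
After op 2 (type): buf='upfoo' undo_depth=2 redo_depth=0
After op 3 (type): buf='upfoored' undo_depth=3 redo_depth=0
After op 4 (undo): buf='upfoo' undo_depth=2 redo_depth=1
After op 5 (type): buf='upfoogo' undo_depth=3 redo_depth=0
After op 6 (delete): buf='upfoog' undo_depth=4 redo_depth=0
After op 7 (type): buf='upfoogqux' undo_depth=5 redo_depth=0
After op 8 (undo): buf='upfoog' undo_depth=4 redo_depth=1
After op 9 (type): buf='upfoogfoo' undo_depth=5 redo_depth=0
After op 10 (type): buf='upfoogfoohi' undo_depth=6 redo_depth=0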